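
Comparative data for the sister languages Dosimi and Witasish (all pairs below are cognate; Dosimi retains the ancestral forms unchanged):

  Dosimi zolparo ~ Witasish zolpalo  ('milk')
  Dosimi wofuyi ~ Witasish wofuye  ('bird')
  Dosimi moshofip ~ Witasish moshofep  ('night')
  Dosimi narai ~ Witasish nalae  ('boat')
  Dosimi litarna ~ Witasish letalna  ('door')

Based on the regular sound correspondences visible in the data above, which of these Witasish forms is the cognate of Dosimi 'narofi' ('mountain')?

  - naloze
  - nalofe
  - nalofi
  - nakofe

zolparo ~ zolpalo — Dosimi r corresponds to Witasish l between vowels (before a back vowel).
wofuyi ~ wofuye — Dosimi i corresponds to Witasish e word-finally.
Applying these to Dosimi 'narofi':
  narofi → nalofi   (r→l between vowels (before a back vowel))
  nalofi → nalofe   (i→e word-finally)
So the Witasish cognate is 'nalofe'.

nalofe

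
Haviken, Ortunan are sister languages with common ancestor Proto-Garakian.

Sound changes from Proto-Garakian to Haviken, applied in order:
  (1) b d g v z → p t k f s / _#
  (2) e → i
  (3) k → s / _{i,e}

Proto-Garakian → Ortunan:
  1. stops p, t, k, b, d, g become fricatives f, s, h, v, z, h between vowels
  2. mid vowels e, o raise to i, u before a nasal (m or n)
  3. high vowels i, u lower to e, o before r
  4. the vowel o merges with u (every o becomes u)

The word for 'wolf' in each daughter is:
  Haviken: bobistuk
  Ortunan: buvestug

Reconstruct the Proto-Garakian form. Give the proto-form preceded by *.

Position 8: Haviken has k, Ortunan has g. Ortunan preserves g here (none of its changes turn any other segment into g), so the proto-segment is *g.
Position 3: Haviken has b, Ortunan has v. Haviken preserves b here (none of its changes turn any other segment into b), so the proto-segment is *b.
Position 2: Haviken has o, Ortunan has u. Haviken preserves o here (none of its changes turn any other segment into o), so the proto-segment is *o.
Verify the candidate proto-form against each daughter:
Haviken: *bobestug
  bobestug → bobestuk   [final devoicing]
  bobestuk → bobistuk   [vowel merger]
  bobistuk (rule 3 does not apply)
  giving Haviken bobistuk.
Ortunan: *bobestug > bovestug > buvestug  (by intervocalic lenition, vowel merger)
Only *bobestug yields all of Haviken bobistuk, Ortunan buvestug.

*bobestug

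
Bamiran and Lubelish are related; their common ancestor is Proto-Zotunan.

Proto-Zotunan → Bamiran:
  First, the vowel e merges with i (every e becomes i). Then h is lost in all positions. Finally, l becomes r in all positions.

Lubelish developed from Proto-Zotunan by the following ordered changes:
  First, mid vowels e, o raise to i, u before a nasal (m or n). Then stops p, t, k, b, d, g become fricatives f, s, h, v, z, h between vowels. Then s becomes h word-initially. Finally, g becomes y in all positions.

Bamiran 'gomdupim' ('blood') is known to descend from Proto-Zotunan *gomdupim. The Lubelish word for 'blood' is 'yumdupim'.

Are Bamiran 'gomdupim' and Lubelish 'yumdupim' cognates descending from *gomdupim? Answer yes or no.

Derive the expected Lubelish reflex of *gomdupim:
Lubelish: start from *gomdupim.
  rule 1 (pre-nasal raising): gomdupim → gumdupim
  rule 2 (intervocalic lenition): gumdupim → gumdufim
  rule 3: no change — gumdufim
  rule 4 (unconditioned shift): gumdufim → yumdufim
  ⇒ Lubelish yumdufim
The regular Lubelish reflex would be 'yumdufim', but the attested form is 'yumdupim'. The correspondence is irregular, so they are not cognates (the Lubelish form has a different source).

no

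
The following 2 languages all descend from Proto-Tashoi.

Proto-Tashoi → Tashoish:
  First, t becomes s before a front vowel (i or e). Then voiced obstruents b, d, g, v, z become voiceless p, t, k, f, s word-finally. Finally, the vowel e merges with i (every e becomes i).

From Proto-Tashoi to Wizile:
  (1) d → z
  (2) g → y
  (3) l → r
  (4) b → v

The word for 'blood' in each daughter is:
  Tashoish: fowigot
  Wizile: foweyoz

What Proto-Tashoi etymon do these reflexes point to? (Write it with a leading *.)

Position 4: Tashoish has i, Wizile has e. Wizile preserves e here (none of its changes turn any other segment into e), so the proto-segment is *e.
Position 5: Tashoish has g, Wizile has y. Tashoish preserves g here (none of its changes turn any other segment into g), so the proto-segment is *g.
Position 7: Tashoish has t, Wizile has z. Taking the neighbouring segments as reconstructed: Tashoish t could go back to *t or *d; Wizile z could go back to *d or *z — the one source consistent with every daughter is *d.
This points to *fowegod. Verify forward in each daughter:
Tashoish: *fowegod
  fowegod (rule 1 does not apply)
  fowegod → fowegot   [final devoicing]
  fowegot → fowigot   [vowel merger]
  giving Tashoish fowigot.
Wizile: start from *fowegod.
  rule 1 (unconditioned shift): fowegod → fowegoz
  rule 2 (unconditioned shift): fowegoz → foweyoz
  rule 3: no change — foweyoz
  rule 4: no change — foweyoz
  ⇒ Wizile foweyoz
Only *fowegod yields all of Tashoish fowigot, Wizile foweyoz.

*fowegod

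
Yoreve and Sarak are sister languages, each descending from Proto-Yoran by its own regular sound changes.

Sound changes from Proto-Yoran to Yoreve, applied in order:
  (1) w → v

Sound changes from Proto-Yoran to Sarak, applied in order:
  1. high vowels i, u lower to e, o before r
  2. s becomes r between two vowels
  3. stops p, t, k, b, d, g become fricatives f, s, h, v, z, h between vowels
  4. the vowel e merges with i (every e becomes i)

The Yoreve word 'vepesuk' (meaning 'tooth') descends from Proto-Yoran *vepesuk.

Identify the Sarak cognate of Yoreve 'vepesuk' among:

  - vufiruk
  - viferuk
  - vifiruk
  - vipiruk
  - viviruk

Sarak: *vepesuk > veperuk > veferuk > vifiruk  (by rhotacism, intervocalic lenition, vowel merger)
Among the options, 'vifiruk' alone shows every Sarak change applied in order.

vifiruk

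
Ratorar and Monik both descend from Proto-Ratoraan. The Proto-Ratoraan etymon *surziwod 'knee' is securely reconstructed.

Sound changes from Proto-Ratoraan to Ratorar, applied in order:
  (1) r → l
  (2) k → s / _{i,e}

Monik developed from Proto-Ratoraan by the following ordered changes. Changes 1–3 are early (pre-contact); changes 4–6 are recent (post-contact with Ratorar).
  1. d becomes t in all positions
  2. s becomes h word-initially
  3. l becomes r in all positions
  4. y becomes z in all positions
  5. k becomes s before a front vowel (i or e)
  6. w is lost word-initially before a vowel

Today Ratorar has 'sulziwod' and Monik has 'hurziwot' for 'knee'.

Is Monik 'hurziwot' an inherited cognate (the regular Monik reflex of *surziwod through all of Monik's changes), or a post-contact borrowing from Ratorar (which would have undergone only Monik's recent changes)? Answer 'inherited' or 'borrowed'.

inherited

If inherited, *surziwod would pass through all of Monik's changes:
Monik: *surziwod
  surziwod → surziwot   [unconditioned shift]
  surziwot → hurziwot   [debuccalisation]
  hurziwot (rule 3 does not apply)
  hurziwot (rule 4 does not apply)
  hurziwot (rule 5 does not apply)
  hurziwot (rule 6 does not apply)
  giving Monik hurziwot.
If borrowed from Ratorar 'sulziwod' after the early changes, it would undergo only the recent ones:
  rule 4 (unconditioned shift): no change (sulziwod)
  rule 5 (palatalisation): no change (sulziwod)
  rule 6 (glide loss): no change (sulziwod)
  ⇒ as a loan: sulziwod
Monik 'hurziwot' matches the inherited outcome exactly, so it is an inherited cognate, not a loan.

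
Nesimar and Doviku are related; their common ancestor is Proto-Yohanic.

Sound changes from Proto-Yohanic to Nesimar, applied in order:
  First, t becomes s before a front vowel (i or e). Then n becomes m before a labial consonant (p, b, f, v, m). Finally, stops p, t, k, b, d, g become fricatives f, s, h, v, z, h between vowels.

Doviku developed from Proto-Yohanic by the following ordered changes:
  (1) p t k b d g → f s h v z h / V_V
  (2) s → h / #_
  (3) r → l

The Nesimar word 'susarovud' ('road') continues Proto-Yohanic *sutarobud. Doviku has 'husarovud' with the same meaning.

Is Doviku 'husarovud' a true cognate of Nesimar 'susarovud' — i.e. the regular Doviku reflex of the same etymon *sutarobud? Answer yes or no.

Derive the expected Doviku reflex of *sutarobud:
Doviku: *sutarobud
  sutarobud → susarovud   [intervocalic lenition]
  susarovud → husarovud   [debuccalisation]
  husarovud → husalovud   [unconditioned shift]
  giving Doviku husalovud.
The regular Doviku reflex would be 'husalovud', but the attested form is 'husarovud'. The correspondence is irregular, so they are not cognates (the Doviku form has a different source).

no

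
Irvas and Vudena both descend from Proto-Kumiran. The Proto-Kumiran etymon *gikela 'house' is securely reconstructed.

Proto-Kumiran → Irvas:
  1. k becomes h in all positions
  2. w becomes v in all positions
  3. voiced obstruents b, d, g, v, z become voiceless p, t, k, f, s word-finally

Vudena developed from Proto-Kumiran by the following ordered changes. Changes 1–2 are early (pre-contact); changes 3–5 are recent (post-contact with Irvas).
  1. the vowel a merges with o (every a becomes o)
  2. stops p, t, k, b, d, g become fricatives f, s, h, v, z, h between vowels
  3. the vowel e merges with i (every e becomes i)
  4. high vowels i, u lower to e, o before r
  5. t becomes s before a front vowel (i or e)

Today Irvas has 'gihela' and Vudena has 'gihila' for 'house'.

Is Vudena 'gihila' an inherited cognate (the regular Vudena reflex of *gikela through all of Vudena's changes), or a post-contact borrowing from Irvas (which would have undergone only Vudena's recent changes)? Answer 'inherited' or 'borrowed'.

borrowed

If inherited, *gikela would pass through all of Vudena's changes:
Vudena: start from *gikela.
  rule 1 (vowel merger): gikela → gikelo
  rule 2 (intervocalic lenition): gikelo → gihelo
  rule 3 (vowel merger): gihelo → gihilo
  rule 4: no change — gihilo
  rule 5: no change — gihilo
  ⇒ Vudena gihilo
If borrowed from Irvas 'gihela' after the early changes, it would undergo only the recent ones:
  rule 3 (vowel merger): gihela → gihila
  rule 4 (pre-rhotic lowering): no change (gihila)
  rule 5 (palatalisation): no change (gihila)
  ⇒ as a loan: gihila
Vudena 'gihila' matches the loan outcome 'gihila', not the inherited 'gihilo' — it skipped the early Vudena changes, so it was borrowed from Irvas.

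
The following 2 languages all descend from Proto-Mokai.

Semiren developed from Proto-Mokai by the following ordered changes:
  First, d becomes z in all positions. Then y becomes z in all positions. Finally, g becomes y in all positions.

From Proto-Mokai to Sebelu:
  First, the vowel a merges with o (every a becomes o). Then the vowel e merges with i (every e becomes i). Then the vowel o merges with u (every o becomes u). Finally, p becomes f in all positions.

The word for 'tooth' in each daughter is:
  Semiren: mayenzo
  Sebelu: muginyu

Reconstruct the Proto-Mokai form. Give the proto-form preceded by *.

Position 4: Semiren has e, Sebelu has i. Semiren preserves e here (none of its changes turn any other segment into e), so the proto-segment is *e.
Position 2: Semiren has a, Sebelu has u. Semiren preserves a here (none of its changes turn any other segment into a), so the proto-segment is *a.
Verify the candidate proto-form against each daughter:
Semiren: *magenyo > magenzo > mayenzo  (by unconditioned shift, unconditioned shift)
Sebelu: start from *magenyo.
  rule 1 (vowel merger): magenyo → mogenyo
  rule 2 (vowel merger): mogenyo → moginyo
  rule 3 (vowel merger): moginyo → muginyu
  rule 4: no change — muginyu
  ⇒ Sebelu muginyu
Only *magenyo yields all of Semiren mayenzo, Sebelu muginyu.

*magenyo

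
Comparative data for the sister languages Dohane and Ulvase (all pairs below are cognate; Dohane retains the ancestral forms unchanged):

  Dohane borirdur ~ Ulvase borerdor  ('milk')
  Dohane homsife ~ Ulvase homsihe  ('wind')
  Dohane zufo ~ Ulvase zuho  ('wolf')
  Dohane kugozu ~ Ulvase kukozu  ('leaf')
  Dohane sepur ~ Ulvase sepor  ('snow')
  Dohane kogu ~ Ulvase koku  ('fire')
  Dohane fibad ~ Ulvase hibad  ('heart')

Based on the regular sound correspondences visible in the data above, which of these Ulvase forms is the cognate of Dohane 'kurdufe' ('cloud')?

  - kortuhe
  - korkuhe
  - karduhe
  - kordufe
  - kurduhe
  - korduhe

korduhe

borirdur ~ borerdor, sepur ~ sepor — Dohane u corresponds to Ulvase o after a consonant, before r.
homsife ~ homsihe — Dohane f corresponds to Ulvase h between vowels (before a front vowel).
Applying these to Dohane 'kurdufe':
  kurdufe → kordufe   (u→o after a consonant, before r)
  kordufe → korduhe   (f→h between vowels (before a front vowel))
So the Ulvase cognate is 'korduhe'.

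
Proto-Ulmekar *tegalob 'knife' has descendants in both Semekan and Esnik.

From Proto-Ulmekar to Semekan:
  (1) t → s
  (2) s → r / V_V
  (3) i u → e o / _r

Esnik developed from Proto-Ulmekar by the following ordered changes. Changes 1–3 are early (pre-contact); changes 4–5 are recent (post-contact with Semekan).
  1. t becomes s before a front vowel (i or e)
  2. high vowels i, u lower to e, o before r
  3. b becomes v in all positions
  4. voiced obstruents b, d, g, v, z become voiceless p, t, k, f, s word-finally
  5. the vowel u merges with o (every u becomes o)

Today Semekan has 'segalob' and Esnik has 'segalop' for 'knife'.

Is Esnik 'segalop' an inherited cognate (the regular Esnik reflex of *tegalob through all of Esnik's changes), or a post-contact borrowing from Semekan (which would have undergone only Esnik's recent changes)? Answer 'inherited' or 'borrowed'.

borrowed

If inherited, *tegalob would pass through all of Esnik's changes:
Esnik: *tegalob
  tegalob → segalob   [palatalisation]
  segalob (rule 2 does not apply)
  segalob → segalov   [unconditioned shift]
  segalov → segalof   [final devoicing]
  segalof (rule 5 does not apply)
  giving Esnik segalof.
If borrowed from Semekan 'segalob' after the early changes, it would undergo only the recent ones:
  rule 4 (final devoicing): segalob → segalop
  rule 5 (vowel merger): no change (segalop)
  ⇒ as a loan: segalop
Esnik 'segalop' matches the loan outcome 'segalop', not the inherited 'segalof' — it skipped the early Esnik changes, so it was borrowed from Semekan.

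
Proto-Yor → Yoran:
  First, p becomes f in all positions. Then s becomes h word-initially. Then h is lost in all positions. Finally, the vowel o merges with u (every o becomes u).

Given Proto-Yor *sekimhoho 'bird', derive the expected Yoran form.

Yoran: *sekimhoho > hekimhoho > ekimoo > ekimuu  (by debuccalisation, h-loss, vowel merger)

ekimuu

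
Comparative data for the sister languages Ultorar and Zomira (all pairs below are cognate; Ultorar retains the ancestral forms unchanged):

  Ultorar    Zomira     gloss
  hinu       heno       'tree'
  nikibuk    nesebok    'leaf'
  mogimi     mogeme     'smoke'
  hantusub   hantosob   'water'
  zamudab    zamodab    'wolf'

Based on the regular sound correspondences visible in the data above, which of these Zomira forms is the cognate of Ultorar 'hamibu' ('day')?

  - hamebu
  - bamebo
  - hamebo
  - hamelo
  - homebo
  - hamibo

hamebo

nikibuk ~ nesebok — Ultorar i corresponds to Zomira e after a consonant, before a labial obstruent.
hinu ~ heno — Ultorar u corresponds to Zomira o word-finally.
Applying these to Ultorar 'hamibu':
  hamibu → hamebu   (i→e after a consonant, before a labial obstruent)
  hamebu → hamebo   (u→o word-finally)
So the Zomira cognate is 'hamebo'.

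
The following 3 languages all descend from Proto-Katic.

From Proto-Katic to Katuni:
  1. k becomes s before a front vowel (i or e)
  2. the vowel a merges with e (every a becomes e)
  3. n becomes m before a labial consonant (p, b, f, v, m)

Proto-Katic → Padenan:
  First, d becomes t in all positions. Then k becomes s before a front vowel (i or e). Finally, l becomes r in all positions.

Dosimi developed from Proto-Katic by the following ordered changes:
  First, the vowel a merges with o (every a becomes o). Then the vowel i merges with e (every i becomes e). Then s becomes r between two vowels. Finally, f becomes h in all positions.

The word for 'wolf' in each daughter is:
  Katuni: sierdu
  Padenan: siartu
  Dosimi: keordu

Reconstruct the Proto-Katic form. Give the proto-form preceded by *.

*kiardu

Position 3: Katuni has e, Padenan has a, Dosimi has o. Padenan preserves a here (none of its changes turn any other segment into a), so the proto-segment is *a.
Position 1: Katuni has s, Padenan has s, Dosimi has k. Dosimi preserves k here (none of its changes turn any other segment into k), so the proto-segment is *k.
This points to *kiardu. Verify forward in each daughter:
Katuni: *kiardu > siardu > sierdu  (by palatalisation, vowel merger)
Padenan: *kiardu
  kiardu → kiartu   [unconditioned shift]
  kiartu → siartu   [palatalisation]
  siartu (rule 3 does not apply)
  giving Padenan siartu.
Dosimi: start from *kiardu.
  rule 1 (vowel merger): kiardu → kiordu
  rule 2 (vowel merger): kiordu → keordu
  rule 3: no change — keordu
  rule 4: no change — keordu
  ⇒ Dosimi keordu
No other proto-form is consistent with every reflex, so the reconstruction is *kiardu.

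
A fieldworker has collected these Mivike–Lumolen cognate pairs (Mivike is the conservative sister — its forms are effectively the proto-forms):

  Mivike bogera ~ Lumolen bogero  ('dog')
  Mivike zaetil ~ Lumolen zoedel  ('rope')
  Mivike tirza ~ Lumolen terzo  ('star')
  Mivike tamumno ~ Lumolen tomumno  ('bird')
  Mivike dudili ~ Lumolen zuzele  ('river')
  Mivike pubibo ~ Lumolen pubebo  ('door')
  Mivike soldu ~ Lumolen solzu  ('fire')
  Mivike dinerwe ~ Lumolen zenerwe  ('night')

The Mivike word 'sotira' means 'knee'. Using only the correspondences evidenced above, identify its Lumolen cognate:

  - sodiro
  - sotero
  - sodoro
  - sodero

sodero

zaetil ~ zoedel — Mivike t corresponds to Lumolen d between vowels (before a front vowel).
tirza ~ terzo — Mivike i corresponds to Lumolen e after a consonant, before r.
bogera ~ bogero, tirza ~ terzo — Mivike a corresponds to Lumolen o word-finally.
Applying these to Mivike 'sotira':
  sotira → sodira   (t→d between vowels (before a front vowel))
  sodira → sodera   (i→e after a consonant, before r)
  sodera → sodero   (a→o word-finally)
So the Lumolen cognate is 'sodero'.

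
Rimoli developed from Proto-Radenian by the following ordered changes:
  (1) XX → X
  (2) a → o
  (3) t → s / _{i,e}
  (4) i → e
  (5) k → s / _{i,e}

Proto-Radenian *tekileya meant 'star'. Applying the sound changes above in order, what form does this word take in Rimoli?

seseleyo

Rimoli: *tekileya > tekileyo > sekileyo > sekeleyo > seseleyo  (by vowel merger, palatalisation, vowel merger, palatalisation)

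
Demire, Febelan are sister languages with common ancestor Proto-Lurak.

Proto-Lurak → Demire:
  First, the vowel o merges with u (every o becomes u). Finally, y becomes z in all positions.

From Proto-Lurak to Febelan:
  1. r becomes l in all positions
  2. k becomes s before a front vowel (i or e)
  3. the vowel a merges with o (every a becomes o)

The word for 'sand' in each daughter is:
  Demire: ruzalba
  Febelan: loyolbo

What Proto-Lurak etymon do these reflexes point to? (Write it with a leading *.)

Position 3: Demire has z, Febelan has y. Febelan preserves y here (none of its changes turn any other segment into y), so the proto-segment is *y.
Position 7: Demire has a, Febelan has o. Demire preserves a here (none of its changes turn any other segment into a), so the proto-segment is *a.
Position 4: Demire has a, Febelan has o. Demire preserves a here (none of its changes turn any other segment into a), so the proto-segment is *a.
Verify the candidate proto-form against each daughter:
Demire: *royalba
  royalba → ruyalba   [vowel merger]
  ruyalba → ruzalba   [unconditioned shift]
  giving Demire ruzalba.
Febelan: start from *royalba.
  rule 1 (unconditioned shift): royalba → loyalba
  rule 2: no change — loyalba
  rule 3 (vowel merger): loyalba → loyolbo
  ⇒ Febelan loyolbo
Only *royalba yields all of Demire ruzalba, Febelan loyolbo.

*royalba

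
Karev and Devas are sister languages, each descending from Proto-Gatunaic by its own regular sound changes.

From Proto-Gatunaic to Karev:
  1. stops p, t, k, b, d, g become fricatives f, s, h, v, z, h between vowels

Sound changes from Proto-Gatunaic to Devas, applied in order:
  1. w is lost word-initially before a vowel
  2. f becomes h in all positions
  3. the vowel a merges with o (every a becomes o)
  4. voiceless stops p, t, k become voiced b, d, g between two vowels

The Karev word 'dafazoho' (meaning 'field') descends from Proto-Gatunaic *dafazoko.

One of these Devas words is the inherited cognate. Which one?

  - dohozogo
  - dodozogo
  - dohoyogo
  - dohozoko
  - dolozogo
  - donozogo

dohozogo

Devas: *dafazoko
  dafazoko (rule 1 does not apply)
  dafazoko → dahazoko   [unconditioned shift]
  dahazoko → dohozoko   [vowel merger]
  dohozoko → dohozogo   [intervocalic voicing]
  giving Devas dohozogo.
Only 'dohozogo' matches the regular Devas development of *dafazoko.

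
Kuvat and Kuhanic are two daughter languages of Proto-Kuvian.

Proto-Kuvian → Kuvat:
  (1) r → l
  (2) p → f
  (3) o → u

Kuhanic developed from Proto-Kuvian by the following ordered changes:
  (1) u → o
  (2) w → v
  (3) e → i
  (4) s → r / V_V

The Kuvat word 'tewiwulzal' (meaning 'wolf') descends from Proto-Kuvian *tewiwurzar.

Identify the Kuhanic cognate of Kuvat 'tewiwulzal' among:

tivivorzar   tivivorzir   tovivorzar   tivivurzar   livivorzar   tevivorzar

Kuhanic: *tewiwurzar > tewiworzar > tevivorzar > tivivorzar  (by vowel merger, unconditioned shift, vowel merger)

tivivorzar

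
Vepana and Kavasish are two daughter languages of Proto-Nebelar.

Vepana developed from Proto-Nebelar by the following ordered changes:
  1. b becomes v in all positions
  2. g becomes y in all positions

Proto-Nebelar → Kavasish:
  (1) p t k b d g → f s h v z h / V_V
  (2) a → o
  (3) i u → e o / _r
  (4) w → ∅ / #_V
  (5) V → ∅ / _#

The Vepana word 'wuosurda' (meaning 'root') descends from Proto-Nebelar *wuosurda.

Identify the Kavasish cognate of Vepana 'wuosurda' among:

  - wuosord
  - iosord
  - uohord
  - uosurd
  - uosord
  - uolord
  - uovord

Kavasish: *wuosurda
  wuosurda (rule 1 does not apply)
  wuosurda → wuosurdo   [vowel merger]
  wuosurdo → wuosordo   [pre-rhotic lowering]
  wuosordo → uosordo   [glide loss]
  uosordo → uosord   [apocope]
  giving Kavasish uosord.

uosord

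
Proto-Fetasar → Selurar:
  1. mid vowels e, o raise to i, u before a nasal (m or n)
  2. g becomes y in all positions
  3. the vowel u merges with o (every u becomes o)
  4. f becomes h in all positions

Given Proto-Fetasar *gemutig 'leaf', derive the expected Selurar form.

Selurar: *gemutig
  gemutig → gimutig   [pre-nasal raising]
  gimutig → yimutiy   [unconditioned shift]
  yimutiy → yimotiy   [vowel merger]
  yimotiy (rule 4 does not apply)
  giving Selurar yimotiy.

yimotiy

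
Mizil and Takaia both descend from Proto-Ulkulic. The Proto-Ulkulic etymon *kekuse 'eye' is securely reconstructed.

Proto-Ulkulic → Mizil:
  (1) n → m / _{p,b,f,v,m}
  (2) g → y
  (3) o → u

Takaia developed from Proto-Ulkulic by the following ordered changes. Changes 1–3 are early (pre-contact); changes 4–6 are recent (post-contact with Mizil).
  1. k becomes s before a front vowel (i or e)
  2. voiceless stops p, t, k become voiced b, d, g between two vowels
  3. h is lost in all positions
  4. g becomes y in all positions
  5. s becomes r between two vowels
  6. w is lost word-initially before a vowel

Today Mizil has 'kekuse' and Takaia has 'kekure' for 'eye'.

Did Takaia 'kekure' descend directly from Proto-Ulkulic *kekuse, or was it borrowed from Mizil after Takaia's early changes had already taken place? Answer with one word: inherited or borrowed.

If inherited, *kekuse would pass through all of Takaia's changes:
Takaia: *kekuse
  kekuse → sekuse   [palatalisation]
  sekuse → seguse   [intervocalic voicing]
  seguse (rule 3 does not apply)
  seguse → seyuse   [unconditioned shift]
  seyuse → seyure   [rhotacism]
  seyure (rule 6 does not apply)
  giving Takaia seyure.
If borrowed from Mizil 'kekuse' after the early changes, it would undergo only the recent ones:
  rule 4 (unconditioned shift): no change (kekuse)
  rule 5 (rhotacism): kekuse → kekure
  rule 6 (glide loss): no change (kekure)
  ⇒ as a loan: kekure
Takaia 'kekure' matches the loan outcome 'kekure', not the inherited 'seyure' — it skipped the early Takaia changes, so it was borrowed from Mizil.

borrowed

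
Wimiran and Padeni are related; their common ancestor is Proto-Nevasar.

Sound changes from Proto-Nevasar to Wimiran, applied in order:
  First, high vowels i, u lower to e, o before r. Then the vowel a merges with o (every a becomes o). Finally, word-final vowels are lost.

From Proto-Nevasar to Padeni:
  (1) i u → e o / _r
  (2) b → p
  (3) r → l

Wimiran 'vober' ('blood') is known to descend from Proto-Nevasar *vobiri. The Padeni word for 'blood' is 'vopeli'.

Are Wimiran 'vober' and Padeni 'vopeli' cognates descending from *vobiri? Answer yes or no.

Derive the expected Padeni reflex of *vobiri:
Padeni: *vobiri
  vobiri → voberi   [pre-rhotic lowering]
  voberi → voperi   [unconditioned shift]
  voperi → vopeli   [unconditioned shift]
  giving Padeni vopeli.
Padeni 'vopeli' matches the regular reflex exactly, so the pair is cognate.

yes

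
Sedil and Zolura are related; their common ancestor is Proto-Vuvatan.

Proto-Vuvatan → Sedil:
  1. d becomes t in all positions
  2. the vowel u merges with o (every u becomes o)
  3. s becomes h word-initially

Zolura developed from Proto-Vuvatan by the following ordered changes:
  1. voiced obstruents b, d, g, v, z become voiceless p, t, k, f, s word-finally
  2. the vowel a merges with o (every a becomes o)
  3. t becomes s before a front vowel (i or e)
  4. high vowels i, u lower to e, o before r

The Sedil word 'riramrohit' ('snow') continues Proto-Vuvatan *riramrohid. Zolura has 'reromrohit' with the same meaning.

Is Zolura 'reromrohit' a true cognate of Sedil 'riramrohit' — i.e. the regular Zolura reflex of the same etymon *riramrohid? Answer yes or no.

Derive the expected Zolura reflex of *riramrohid:
Zolura: *riramrohid
  riramrohid → riramrohit   [final devoicing]
  riramrohit → riromrohit   [vowel merger]
  riromrohit (rule 3 does not apply)
  riromrohit → reromrohit   [pre-rhotic lowering]
  giving Zolura reromrohit.
Zolura 'reromrohit' matches the regular reflex exactly, so the pair is cognate.

yes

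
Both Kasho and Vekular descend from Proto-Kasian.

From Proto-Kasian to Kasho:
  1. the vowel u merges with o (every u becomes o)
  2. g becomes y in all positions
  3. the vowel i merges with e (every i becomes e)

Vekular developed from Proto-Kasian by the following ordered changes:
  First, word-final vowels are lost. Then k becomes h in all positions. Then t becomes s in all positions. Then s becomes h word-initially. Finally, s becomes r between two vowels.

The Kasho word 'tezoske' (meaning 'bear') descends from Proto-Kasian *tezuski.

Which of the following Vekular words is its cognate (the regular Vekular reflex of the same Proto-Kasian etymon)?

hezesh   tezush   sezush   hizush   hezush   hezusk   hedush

Vekular: *tezuski > tezusk > tezush > sezush > hezush  (by apocope, unconditioned shift, unconditioned shift, debuccalisation)

hezush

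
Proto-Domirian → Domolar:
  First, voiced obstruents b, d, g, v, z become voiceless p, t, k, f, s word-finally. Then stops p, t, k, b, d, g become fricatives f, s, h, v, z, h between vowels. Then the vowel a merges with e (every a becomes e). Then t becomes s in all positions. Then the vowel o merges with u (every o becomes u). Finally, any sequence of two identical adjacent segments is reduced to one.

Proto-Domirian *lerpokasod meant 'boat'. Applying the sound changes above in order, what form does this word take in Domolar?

lerpuhesus

Domolar: start from *lerpokasod.
  rule 1 (final devoicing): lerpokasod → lerpokasot
  rule 2 (intervocalic lenition): lerpokasot → lerpohasot
  rule 3 (vowel merger): lerpohasot → lerpohesot
  rule 4 (unconditioned shift): lerpohesot → lerpohesos
  rule 5 (vowel merger): lerpohesos → lerpuhesus
  rule 6: no change — lerpuhesus
  ⇒ Domolar lerpuhesus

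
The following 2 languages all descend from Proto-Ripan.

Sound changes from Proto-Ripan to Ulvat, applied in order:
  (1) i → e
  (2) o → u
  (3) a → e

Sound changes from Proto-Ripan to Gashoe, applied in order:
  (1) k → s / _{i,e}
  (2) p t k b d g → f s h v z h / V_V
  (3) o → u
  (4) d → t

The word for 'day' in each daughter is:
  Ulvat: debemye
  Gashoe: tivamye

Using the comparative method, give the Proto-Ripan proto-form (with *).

*dibamye

Position 3: Ulvat has b, Gashoe has v. Ulvat preserves b here (none of its changes turn any other segment into b), so the proto-segment is *b.
Position 2: Ulvat has e, Gashoe has i. Gashoe preserves i here (none of its changes turn any other segment into i), so the proto-segment is *i.
Continuing position by position gives *dibamye; check it forward:
Ulvat: *dibamye
  dibamye → debamye   [vowel merger]
  debamye (rule 2 does not apply)
  debamye → debemye   [vowel merger]
  giving Ulvat debemye.
Gashoe: *dibamye
  dibamye (rule 1 does not apply)
  dibamye → divamye   [intervocalic lenition]
  divamye (rule 3 does not apply)
  divamye → tivamye   [unconditioned shift]
  giving Gashoe tivamye.
No other proto-form is consistent with every reflex, so the reconstruction is *dibamye.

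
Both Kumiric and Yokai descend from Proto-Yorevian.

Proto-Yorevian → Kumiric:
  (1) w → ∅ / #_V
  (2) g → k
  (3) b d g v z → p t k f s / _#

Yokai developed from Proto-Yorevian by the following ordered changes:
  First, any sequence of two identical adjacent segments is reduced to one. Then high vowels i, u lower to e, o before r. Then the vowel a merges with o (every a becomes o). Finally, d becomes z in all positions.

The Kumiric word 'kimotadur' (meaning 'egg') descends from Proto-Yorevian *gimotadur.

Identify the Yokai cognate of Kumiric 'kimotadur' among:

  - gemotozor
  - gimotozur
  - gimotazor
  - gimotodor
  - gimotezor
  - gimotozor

Yokai: *gimotadur
  gimotadur (rule 1 does not apply)
  gimotadur → gimotador   [pre-rhotic lowering]
  gimotador → gimotodor   [vowel merger]
  gimotodor → gimotozor   [unconditioned shift]
  giving Yokai gimotozor.
Only 'gimotozor' matches the regular Yokai development of *gimotadur.

gimotozor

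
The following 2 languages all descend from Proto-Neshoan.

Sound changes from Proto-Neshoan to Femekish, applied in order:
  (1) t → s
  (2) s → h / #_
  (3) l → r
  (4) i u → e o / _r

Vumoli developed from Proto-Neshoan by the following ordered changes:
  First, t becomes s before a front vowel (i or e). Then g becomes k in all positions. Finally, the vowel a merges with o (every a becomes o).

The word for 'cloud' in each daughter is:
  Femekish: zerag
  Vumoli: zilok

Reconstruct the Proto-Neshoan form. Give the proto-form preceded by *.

*zilag

Position 3: Femekish has r, Vumoli has l. Vumoli preserves l here (none of its changes turn any other segment into l), so the proto-segment is *l.
Position 4: Femekish has a, Vumoli has o. Femekish preserves a here (none of its changes turn any other segment into a), so the proto-segment is *a.
Position 5: Femekish has g, Vumoli has k. Femekish preserves g here (none of its changes turn any other segment into g), so the proto-segment is *g.
Continuing position by position gives *zilag; check it forward:
Femekish: *zilag
  zilag (rule 1 does not apply)
  zilag (rule 2 does not apply)
  zilag → zirag   [unconditioned shift]
  zirag → zerag   [pre-rhotic lowering]
  giving Femekish zerag.
Vumoli: *zilag
  zilag (rule 1 does not apply)
  zilag → zilak   [unconditioned shift]
  zilak → zilok   [vowel merger]
  giving Vumoli zilok.
*zilag is the unique common source.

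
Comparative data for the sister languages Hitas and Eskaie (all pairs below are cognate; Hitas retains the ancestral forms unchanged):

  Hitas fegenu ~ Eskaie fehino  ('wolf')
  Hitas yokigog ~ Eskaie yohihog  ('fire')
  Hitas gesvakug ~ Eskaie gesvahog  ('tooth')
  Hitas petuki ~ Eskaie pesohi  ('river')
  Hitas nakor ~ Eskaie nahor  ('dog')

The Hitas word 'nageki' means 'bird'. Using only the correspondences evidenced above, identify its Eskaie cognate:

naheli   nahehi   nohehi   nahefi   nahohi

nahehi

fegenu ~ fehino — Hitas g corresponds to Eskaie h between vowels (before a front vowel).
yokigog ~ yohihog, petuki ~ pesohi — Hitas k corresponds to Eskaie h between vowels (before a front vowel).
Applying these to Hitas 'nageki':
  nageki → naheki   (g→h between vowels (before a front vowel))
  naheki → nahehi   (k→h between vowels (before a front vowel))
So the Eskaie cognate is 'nahehi'.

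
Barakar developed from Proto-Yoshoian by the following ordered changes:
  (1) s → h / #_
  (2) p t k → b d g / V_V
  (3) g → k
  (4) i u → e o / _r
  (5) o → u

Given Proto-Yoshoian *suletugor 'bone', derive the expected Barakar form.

Barakar: start from *suletugor.
  rule 1 (debuccalisation): suletugor → huletugor
  rule 2 (intervocalic voicing): huletugor → huledugor
  rule 3 (unconditioned shift): huledugor → huledukor
  rule 4: no change — huledukor
  rule 5 (vowel merger): huledukor → huledukur
  ⇒ Barakar huledukur

huledukur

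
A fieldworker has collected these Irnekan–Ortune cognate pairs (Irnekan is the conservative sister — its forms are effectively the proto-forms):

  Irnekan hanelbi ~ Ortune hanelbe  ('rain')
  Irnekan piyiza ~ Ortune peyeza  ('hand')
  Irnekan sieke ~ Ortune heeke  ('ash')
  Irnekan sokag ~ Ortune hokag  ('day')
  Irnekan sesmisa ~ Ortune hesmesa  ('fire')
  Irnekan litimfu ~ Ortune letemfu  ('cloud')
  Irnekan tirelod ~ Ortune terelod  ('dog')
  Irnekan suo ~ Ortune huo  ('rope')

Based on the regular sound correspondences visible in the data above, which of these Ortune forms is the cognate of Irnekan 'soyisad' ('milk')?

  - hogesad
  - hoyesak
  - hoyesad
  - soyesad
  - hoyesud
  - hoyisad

sokag ~ hokag — Irnekan s corresponds to Ortune h word-initially before a back vowel.
piyiza ~ peyeza, sesmisa ~ hesmesa — Irnekan i corresponds to Ortune e after a consonant, before a consonant other than r, m, n, p, b, f, v.
Applying these to Irnekan 'soyisad':
  soyisad → hoyisad   (s→h word-initially before a back vowel)
  hoyisad → hoyesad   (i→e after a consonant, before a consonant other than r, m, n, p, b, f, v)
So the Ortune cognate is 'hoyesad'.

hoyesad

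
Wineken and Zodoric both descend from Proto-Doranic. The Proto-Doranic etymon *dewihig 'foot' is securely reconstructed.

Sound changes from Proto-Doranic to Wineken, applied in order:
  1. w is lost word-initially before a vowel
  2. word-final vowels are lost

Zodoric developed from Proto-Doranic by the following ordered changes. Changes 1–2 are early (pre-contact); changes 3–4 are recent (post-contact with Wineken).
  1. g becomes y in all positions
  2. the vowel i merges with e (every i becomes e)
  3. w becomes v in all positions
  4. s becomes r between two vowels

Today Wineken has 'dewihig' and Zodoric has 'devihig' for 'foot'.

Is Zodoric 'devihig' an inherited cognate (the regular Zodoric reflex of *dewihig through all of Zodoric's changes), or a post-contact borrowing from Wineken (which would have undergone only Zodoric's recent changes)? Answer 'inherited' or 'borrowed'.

borrowed

If inherited, *dewihig would pass through all of Zodoric's changes:
Zodoric: *dewihig > dewihiy > dewehey > devehey  (by unconditioned shift, vowel merger, unconditioned shift)
If borrowed from Wineken 'dewihig' after the early changes, it would undergo only the recent ones:
  rule 3 (unconditioned shift): dewihig → devihig
  rule 4 (rhotacism): no change (devihig)
  ⇒ as a loan: devihig
Zodoric 'devihig' matches the loan outcome 'devihig', not the inherited 'devehey' — it skipped the early Zodoric changes, so it was borrowed from Wineken.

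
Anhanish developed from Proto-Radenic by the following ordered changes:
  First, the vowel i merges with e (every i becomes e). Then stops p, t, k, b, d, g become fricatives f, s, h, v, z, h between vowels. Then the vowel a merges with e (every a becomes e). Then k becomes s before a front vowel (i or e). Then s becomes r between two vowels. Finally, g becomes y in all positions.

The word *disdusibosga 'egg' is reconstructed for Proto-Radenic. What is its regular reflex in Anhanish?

desdurevosye

Anhanish: *disdusibosga
  disdusibosga → desdusebosga   [vowel merger]
  desdusebosga → desdusevosga   [intervocalic lenition]
  desdusevosga → desdusevosge   [vowel merger]
  desdusevosge (rule 4 does not apply)
  desdusevosge → desdurevosge   [rhotacism]
  desdurevosge → desdurevosye   [unconditioned shift]
  giving Anhanish desdurevosye.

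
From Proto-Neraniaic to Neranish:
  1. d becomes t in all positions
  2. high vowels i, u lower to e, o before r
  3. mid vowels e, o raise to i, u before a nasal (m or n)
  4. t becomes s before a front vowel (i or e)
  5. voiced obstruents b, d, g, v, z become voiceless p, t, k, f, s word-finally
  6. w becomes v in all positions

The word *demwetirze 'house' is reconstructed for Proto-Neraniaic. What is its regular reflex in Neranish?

simveserze

Neranish: start from *demwetirze.
  rule 1 (unconditioned shift): demwetirze → temwetirze
  rule 2 (pre-rhotic lowering): temwetirze → temweterze
  rule 3 (pre-nasal raising): temweterze → timweterze
  rule 4 (palatalisation): timweterze → simweserze
  rule 5: no change — simweserze
  rule 6 (unconditioned shift): simweserze → simveserze
  ⇒ Neranish simveserze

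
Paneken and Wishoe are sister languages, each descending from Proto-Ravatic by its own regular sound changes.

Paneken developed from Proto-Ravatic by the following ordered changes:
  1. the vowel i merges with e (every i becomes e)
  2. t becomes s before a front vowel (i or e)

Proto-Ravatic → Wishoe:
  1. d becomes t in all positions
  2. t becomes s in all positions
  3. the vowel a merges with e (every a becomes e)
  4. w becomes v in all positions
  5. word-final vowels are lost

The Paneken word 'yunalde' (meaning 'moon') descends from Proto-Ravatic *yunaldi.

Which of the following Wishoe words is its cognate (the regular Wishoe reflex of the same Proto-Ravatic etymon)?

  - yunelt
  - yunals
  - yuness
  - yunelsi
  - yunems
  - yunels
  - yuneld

yunels

Wishoe: *yunaldi
  yunaldi → yunalti   [unconditioned shift]
  yunalti → yunalsi   [unconditioned shift]
  yunalsi → yunelsi   [vowel merger]
  yunelsi (rule 4 does not apply)
  yunelsi → yunels   [apocope]
  giving Wishoe yunels.
Among the options, 'yunels' alone shows every Wishoe change applied in order.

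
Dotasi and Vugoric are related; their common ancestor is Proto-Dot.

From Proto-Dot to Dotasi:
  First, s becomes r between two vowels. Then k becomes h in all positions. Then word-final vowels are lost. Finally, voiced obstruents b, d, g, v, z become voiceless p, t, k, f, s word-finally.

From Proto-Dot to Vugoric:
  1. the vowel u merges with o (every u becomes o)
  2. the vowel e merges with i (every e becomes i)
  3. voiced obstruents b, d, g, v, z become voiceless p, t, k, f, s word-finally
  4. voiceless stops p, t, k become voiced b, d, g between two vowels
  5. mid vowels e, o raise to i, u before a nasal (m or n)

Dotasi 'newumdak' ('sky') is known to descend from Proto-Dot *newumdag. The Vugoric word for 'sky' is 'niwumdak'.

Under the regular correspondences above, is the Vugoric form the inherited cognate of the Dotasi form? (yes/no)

Derive the expected Vugoric reflex of *newumdag:
Vugoric: *newumdag > newomdag > niwomdag > niwomdak > niwumdak  (by vowel merger, vowel merger, final devoicing, pre-nasal raising)
Vugoric 'niwumdak' matches the regular reflex exactly, so the pair is cognate.

yes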